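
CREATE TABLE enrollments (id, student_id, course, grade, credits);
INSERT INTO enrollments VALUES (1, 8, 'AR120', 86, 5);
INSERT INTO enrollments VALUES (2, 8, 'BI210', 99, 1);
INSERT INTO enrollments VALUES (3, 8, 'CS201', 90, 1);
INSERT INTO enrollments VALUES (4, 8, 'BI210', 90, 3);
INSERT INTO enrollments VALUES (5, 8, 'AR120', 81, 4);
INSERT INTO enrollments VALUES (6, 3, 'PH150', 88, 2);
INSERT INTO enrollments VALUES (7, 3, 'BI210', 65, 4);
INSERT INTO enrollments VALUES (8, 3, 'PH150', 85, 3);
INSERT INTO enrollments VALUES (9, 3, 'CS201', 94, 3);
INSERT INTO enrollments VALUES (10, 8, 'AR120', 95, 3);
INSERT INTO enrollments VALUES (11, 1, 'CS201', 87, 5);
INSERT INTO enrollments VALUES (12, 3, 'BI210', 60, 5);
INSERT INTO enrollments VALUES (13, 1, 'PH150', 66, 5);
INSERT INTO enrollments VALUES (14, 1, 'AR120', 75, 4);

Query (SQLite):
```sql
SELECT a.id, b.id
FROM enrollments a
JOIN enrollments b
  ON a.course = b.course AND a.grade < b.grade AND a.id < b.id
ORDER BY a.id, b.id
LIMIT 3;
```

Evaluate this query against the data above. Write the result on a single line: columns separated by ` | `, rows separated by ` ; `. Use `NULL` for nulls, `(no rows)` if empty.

1 | 10 ; 3 | 9 ; 5 | 10

Pairs (a,b) with same course, a.grade < b.grade, a.id < b.id.
course groups: AR120:{1,5,10,14} BI210:{2,4,7,12} CS201:{3,9,11} PH150:{6,8,13}
Ordered by (a.id, b.id); first 3.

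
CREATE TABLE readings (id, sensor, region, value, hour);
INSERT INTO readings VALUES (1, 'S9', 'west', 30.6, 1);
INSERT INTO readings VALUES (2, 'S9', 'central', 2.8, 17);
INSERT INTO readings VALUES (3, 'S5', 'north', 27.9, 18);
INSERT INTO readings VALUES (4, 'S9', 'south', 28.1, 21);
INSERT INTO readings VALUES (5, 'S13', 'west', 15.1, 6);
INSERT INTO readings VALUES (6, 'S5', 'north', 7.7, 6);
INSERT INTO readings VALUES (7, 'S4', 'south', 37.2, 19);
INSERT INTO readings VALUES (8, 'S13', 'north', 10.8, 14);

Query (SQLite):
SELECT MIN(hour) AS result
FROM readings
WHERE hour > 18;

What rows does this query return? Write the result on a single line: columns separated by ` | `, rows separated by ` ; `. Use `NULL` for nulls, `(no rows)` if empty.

19

Rows where hour > 18 → hour values: [21, 19].
MIN of non-NULL values = 19.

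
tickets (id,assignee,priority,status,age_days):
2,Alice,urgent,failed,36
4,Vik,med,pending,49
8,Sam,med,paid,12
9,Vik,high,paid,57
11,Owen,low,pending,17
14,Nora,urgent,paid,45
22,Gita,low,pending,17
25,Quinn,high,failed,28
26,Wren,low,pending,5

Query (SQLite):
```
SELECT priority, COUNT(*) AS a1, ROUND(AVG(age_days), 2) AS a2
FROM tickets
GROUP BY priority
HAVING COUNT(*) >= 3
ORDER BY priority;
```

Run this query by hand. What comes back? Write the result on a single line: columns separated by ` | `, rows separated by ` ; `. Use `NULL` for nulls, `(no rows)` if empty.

Group tickets by priority.
Per group compute: COUNT(*), ROUND(AVG(age_days), 2).
HAVING: drop groups with fewer than 3 rows.
  high: ids {9, 25} → COUNT(*)=2, ROUND(AVG(age_days), 2)=42.5
  low: ids {11, 22, 26} → COUNT(*)=3, ROUND(AVG(age_days), 2)=13
  med: ids {4, 8} → COUNT(*)=2, ROUND(AVG(age_days), 2)=30.5
  urgent: ids {2, 14} → COUNT(*)=2, ROUND(AVG(age_days), 2)=40.5

low | 3 | 13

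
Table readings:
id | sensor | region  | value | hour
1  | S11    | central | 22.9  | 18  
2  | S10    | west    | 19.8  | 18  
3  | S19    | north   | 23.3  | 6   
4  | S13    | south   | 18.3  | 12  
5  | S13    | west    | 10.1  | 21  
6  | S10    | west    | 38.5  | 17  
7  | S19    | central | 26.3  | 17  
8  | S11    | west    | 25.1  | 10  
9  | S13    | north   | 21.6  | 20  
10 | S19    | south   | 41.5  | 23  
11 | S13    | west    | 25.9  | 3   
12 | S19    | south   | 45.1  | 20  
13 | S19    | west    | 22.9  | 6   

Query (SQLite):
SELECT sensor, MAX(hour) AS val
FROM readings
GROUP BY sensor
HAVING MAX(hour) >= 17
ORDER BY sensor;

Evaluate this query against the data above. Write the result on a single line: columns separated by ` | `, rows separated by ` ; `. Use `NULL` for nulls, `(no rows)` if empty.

Partition readings by sensor; compute MAX(hour) within each group.
HAVING: keep groups where MAX(hour) >= 17.
  S10: ids {2, 6} → MAX(hour)=18
  S11: ids {1, 8} → MAX(hour)=18
  S13: ids {4, 5, 9, 11} → MAX(hour)=21
  S19: ids {3, 7, 10, 12, 13} → MAX(hour)=23

S10 | 18 ; S11 | 18 ; S13 | 21 ; S19 | 23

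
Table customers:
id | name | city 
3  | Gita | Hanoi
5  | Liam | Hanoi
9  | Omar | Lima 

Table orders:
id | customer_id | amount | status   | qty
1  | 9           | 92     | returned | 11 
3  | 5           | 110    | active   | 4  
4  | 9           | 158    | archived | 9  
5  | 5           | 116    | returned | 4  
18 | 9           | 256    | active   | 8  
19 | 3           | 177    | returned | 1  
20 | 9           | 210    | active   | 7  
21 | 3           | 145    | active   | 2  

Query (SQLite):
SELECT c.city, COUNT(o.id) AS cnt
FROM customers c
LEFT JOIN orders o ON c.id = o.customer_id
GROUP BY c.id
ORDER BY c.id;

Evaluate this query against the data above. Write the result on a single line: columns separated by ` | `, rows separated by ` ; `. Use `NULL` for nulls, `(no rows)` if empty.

LEFT JOIN keeps every customers row; unmatched ones get NULL for orders columns.
Group by customers.id and compute COUNT(o.id). COUNT(col) of an all-NULL group is 0.
  3: ids {19, 21} → COUNT(o.id)=2
  5: ids {3, 5} → COUNT(o.id)=2
  9: ids {1, 4, 18, 20} → COUNT(o.id)=4

Hanoi | 2 ; Hanoi | 2 ; Lima | 4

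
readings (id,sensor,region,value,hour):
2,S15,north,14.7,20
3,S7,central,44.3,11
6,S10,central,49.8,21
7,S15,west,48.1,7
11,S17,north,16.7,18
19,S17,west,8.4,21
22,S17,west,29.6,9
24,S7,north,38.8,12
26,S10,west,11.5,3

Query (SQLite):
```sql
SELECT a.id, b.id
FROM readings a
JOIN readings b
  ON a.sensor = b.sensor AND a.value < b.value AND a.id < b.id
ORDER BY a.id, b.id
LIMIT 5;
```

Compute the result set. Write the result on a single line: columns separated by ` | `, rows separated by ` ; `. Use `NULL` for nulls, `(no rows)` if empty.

2 | 7 ; 11 | 22 ; 19 | 22

Pairs (a,b) with same sensor, a.value < b.value, a.id < b.id.
sensor groups: S10:{6,26} S15:{2,7} S17:{11,19,22} S7:{3,24}
Ordered by (a.id, b.id); first 5.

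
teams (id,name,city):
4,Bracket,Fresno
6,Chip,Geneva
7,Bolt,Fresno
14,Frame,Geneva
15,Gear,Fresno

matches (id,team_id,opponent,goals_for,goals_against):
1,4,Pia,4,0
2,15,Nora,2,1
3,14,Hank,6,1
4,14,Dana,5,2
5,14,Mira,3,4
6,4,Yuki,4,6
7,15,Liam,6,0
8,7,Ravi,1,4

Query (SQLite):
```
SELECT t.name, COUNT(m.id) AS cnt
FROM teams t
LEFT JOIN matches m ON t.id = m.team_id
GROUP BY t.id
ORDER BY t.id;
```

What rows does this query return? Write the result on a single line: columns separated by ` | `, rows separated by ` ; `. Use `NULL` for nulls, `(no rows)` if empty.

Bracket | 2 ; Chip | 0 ; Bolt | 1 ; Frame | 3 ; Gear | 2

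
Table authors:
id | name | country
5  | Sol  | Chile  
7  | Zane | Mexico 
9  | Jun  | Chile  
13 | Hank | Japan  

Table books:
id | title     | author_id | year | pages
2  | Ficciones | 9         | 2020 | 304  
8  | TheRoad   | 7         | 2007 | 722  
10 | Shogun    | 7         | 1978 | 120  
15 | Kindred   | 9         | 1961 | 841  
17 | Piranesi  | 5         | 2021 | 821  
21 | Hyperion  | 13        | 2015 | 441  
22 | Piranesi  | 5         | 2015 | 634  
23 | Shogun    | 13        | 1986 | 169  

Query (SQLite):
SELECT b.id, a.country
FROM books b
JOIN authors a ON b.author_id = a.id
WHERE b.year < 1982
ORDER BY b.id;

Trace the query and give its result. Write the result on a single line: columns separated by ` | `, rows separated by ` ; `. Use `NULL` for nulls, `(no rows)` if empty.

Each books row matches the authors row where author_id = authors.id.
Then keep rows with b.year < 1982.

10 | Mexico ; 15 | Chile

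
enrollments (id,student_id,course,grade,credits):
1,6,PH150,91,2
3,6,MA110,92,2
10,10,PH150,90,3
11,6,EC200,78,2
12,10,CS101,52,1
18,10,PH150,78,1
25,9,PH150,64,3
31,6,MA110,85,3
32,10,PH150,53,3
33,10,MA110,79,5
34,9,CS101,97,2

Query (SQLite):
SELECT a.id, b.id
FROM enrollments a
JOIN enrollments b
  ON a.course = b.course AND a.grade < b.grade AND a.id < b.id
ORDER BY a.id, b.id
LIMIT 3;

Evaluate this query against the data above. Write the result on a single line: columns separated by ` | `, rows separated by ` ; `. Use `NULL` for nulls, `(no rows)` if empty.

Pairs (a,b) with same course, a.grade < b.grade, a.id < b.id.
course groups: CS101:{12,34} EC200:{11} MA110:{3,31,33} PH150:{1,10,18,25,32}
Ordered by (a.id, b.id); first 3.

12 | 34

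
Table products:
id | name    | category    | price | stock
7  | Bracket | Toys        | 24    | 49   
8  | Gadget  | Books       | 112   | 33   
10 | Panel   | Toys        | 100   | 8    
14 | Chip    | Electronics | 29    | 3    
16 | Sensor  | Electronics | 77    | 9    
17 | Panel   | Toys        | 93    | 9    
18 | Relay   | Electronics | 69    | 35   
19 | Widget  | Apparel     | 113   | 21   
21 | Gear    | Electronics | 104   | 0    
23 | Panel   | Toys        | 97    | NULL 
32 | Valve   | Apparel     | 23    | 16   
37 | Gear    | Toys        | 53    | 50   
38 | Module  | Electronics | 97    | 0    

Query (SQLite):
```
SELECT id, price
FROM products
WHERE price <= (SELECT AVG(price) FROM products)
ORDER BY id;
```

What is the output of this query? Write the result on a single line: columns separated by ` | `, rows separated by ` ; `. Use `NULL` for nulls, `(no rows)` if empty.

7 | 24 ; 14 | 29 ; 18 | 69 ; 32 | 23 ; 37 | 53

Scalar subquery: AVG(price) over all products rows = 76.230769 (≈; comparison uses full precision).
Keep rows where price <= that value.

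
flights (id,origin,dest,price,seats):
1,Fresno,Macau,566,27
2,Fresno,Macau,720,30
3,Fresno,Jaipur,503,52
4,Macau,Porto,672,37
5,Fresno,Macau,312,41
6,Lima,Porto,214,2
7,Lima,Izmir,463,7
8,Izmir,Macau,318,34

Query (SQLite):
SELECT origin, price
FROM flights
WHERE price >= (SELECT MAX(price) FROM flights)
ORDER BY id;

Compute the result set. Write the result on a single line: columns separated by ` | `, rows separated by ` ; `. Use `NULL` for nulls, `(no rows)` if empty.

Scalar subquery: MAX(price) over all flights rows = 720.
Keep rows where price >= that value.

Fresno | 720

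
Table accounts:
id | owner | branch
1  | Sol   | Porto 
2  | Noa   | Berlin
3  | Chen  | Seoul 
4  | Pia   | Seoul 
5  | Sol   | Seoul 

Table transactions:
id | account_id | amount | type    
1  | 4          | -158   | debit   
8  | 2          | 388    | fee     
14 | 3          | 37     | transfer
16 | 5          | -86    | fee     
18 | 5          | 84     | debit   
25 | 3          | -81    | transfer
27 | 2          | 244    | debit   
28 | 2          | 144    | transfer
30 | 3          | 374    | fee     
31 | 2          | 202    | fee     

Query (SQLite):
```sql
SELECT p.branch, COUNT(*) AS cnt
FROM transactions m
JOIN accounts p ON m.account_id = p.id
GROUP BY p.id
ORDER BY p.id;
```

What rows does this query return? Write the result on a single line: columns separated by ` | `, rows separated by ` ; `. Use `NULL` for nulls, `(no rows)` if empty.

Berlin | 4 ; Seoul | 3 ; Seoul | 1 ; Seoul | 2

Join each transactions row to its accounts via account_id.
Group joined rows by accounts.id; compute COUNT(*) per group.
  2: ids {8, 27, 28, 31} → COUNT(*)=4
  3: ids {14, 25, 30} → COUNT(*)=3
  4: ids {1} → COUNT(*)=1
  5: ids {16, 18} → COUNT(*)=2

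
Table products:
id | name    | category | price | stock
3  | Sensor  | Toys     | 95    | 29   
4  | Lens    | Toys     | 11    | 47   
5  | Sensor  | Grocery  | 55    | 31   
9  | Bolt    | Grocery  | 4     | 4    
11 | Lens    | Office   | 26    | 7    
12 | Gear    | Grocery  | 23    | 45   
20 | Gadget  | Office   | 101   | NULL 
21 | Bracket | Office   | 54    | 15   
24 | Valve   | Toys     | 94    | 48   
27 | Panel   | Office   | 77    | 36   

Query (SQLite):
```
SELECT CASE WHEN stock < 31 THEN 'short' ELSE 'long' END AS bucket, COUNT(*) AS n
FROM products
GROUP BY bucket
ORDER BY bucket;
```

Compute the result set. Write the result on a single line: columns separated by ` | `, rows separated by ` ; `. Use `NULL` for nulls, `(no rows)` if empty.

long | 6 ; short | 4

Bucket rows by stock < 31 → 'short' else 'long'; count each bucket.
NULL < 31 is unknown, so NULL stock falls into ELSE → 'long'.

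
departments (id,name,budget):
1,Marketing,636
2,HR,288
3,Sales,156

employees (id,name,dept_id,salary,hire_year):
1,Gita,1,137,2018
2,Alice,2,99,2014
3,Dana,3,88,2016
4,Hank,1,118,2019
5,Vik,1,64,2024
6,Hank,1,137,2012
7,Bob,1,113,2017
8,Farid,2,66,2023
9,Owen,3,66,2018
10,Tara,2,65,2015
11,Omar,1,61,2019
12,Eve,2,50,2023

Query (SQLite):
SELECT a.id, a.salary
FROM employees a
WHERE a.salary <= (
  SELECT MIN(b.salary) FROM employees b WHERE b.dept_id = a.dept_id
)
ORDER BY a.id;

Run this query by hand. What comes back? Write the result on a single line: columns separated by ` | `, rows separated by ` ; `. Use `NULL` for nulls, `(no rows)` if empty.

For each employees row a, compute MIN(salary) over rows sharing a.dept_id.
Keep row a if a.salary <= that per-group MIN.
  dept_id=1: MIN(salary) = 61
  dept_id=2: MIN(salary) = 50
  dept_id=3: MIN(salary) = 66

9 | 66 ; 11 | 61 ; 12 | 50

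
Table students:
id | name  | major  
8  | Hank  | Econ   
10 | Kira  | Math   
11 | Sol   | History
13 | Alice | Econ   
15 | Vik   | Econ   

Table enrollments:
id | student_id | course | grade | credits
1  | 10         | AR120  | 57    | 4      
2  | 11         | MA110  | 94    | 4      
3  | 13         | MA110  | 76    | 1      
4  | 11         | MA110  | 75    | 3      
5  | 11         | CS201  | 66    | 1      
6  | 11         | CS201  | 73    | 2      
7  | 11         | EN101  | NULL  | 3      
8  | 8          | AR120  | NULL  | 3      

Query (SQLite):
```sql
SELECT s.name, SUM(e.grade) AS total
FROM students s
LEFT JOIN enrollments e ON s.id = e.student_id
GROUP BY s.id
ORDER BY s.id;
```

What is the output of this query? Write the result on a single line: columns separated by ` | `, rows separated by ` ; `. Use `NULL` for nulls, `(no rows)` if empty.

Hank | NULL ; Kira | 57 ; Sol | 308 ; Alice | 76 ; Vik | NULL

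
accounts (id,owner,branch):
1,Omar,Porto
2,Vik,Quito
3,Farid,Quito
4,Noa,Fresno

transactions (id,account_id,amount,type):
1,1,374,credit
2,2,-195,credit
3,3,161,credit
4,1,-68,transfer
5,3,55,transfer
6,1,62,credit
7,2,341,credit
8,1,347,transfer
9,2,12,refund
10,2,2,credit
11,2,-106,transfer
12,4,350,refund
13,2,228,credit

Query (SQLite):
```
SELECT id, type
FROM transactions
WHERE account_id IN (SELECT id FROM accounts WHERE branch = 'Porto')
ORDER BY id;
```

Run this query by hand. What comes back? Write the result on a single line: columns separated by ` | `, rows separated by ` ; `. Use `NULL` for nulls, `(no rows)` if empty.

1 | credit ; 4 | transfer ; 6 | credit ; 8 | transfer

Inner query: accounts.id where branch = 'Porto'.
Outer: keep transactions rows whose account_id is in that set.
Inner query → {1}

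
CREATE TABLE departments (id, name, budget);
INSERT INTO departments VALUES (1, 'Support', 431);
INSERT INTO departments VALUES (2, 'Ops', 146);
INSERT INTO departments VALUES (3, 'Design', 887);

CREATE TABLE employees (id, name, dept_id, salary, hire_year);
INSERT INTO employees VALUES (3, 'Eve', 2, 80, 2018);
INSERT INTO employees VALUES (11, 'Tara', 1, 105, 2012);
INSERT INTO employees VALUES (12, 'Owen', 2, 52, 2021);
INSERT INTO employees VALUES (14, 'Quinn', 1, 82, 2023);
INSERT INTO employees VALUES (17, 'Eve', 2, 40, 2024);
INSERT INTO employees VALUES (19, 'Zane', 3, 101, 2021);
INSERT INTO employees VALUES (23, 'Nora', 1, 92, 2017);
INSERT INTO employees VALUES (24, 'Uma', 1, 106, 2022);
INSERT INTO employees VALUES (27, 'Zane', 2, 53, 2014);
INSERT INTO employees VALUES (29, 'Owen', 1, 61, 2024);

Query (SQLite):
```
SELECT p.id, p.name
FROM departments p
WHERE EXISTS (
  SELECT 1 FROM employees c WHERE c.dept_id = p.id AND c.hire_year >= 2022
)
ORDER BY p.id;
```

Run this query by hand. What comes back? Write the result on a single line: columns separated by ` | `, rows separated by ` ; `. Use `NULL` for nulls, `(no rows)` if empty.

1 | Support ; 2 | Ops

For each departments row, check whether any employees with matching dept_id has hire_year >= 2022.
Keep rows where that is true.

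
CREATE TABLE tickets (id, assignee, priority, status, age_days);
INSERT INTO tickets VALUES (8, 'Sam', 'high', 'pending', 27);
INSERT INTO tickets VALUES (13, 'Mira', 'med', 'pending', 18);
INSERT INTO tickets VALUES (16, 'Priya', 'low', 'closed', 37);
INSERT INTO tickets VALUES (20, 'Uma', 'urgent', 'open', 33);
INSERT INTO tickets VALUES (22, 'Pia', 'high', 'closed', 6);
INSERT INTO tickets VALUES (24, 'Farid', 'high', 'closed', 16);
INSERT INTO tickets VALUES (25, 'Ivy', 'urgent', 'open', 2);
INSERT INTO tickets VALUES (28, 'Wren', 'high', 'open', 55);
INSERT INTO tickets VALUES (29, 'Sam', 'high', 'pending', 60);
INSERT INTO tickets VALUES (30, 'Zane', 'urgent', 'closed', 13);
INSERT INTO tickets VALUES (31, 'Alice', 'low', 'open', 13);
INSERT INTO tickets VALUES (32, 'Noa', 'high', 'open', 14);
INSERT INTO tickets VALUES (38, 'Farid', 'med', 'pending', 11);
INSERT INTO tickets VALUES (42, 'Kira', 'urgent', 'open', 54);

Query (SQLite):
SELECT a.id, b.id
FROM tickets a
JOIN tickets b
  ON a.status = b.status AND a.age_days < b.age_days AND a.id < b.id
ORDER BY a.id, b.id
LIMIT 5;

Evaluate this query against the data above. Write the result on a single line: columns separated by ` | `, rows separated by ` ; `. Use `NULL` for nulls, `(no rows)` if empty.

Pairs (a,b) with same status, a.age_days < b.age_days, a.id < b.id.
status groups: closed:{16,22,24,30} open:{20,25,28,31,32,42} pending:{8,13,29,38}
Ordered by (a.id, b.id); first 5.

8 | 29 ; 13 | 29 ; 20 | 28 ; 20 | 42 ; 22 | 24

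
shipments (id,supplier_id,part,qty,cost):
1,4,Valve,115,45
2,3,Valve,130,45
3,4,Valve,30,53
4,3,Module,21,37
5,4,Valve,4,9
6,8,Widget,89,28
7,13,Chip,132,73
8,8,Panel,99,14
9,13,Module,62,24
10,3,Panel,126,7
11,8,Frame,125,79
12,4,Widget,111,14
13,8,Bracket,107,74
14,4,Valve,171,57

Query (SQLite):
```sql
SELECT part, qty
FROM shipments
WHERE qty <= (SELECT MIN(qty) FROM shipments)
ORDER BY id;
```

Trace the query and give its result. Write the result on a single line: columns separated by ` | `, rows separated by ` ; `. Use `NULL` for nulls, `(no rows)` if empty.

Valve | 4

Scalar subquery: MIN(qty) over all shipments rows = 4.
Keep rows where qty <= that value.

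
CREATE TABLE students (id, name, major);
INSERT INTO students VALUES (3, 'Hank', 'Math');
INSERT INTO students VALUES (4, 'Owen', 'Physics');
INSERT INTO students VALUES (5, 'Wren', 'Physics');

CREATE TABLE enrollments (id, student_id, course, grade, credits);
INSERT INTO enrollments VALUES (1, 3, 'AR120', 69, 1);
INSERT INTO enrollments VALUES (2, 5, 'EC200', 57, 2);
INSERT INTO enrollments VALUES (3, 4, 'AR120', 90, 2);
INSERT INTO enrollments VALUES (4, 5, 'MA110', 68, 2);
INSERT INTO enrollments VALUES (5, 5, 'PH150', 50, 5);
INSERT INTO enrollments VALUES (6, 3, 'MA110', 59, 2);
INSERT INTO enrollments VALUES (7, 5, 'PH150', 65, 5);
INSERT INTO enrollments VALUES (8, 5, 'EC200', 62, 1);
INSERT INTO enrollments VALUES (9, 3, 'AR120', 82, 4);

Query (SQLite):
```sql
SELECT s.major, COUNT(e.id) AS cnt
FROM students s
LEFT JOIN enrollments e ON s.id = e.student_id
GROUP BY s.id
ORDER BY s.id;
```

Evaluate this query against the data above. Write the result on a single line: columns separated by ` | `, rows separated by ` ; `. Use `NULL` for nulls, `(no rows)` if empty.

LEFT JOIN keeps every students row; unmatched ones get NULL for enrollments columns.
Group by students.id and compute COUNT(e.id). COUNT(col) of an all-NULL group is 0.
  3: ids {1, 6, 9} → COUNT(e.id)=3
  4: ids {3} → COUNT(e.id)=1
  5: ids {2, 4, 5, 7, 8} → COUNT(e.id)=5

Math | 3 ; Physics | 1 ; Physics | 5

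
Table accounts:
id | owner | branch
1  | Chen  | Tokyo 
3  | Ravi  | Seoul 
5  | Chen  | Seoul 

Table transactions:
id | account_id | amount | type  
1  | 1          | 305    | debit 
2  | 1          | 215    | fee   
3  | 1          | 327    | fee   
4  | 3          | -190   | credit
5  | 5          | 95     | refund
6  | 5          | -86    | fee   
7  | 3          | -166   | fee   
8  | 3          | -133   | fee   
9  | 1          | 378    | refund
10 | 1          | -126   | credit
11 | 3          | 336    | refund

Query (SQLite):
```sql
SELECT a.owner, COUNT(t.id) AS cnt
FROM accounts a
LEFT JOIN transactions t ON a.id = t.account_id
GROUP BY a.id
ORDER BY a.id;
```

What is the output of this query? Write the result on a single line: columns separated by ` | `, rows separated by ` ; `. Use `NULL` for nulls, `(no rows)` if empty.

LEFT JOIN keeps every accounts row; unmatched ones get NULL for transactions columns.
Group by accounts.id and compute COUNT(t.id). COUNT(col) of an all-NULL group is 0.
  1: ids {1, 2, 3, 9, 10} → COUNT(t.id)=5
  3: ids {4, 7, 8, 11} → COUNT(t.id)=4
  5: ids {5, 6} → COUNT(t.id)=2

Chen | 5 ; Ravi | 4 ; Chen | 2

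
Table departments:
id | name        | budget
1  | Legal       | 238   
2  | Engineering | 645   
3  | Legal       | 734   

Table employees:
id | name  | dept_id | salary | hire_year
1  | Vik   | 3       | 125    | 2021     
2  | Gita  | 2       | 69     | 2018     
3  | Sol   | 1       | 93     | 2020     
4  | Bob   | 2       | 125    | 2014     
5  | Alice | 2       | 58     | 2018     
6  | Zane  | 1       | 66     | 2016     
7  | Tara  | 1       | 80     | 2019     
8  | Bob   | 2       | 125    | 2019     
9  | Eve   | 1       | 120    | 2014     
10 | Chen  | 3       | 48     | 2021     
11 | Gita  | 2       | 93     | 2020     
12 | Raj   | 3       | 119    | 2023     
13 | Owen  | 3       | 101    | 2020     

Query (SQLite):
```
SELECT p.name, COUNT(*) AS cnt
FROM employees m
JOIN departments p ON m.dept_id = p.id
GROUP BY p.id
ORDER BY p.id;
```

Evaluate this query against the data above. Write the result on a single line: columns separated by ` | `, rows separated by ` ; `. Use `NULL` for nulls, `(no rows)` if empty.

Join each employees row to its departments via dept_id.
Group joined rows by departments.id; compute COUNT(*) per group.
  1: ids {3, 6, 7, 9} → COUNT(*)=4
  2: ids {2, 4, 5, 8, 11} → COUNT(*)=5
  3: ids {1, 10, 12, 13} → COUNT(*)=4

Legal | 4 ; Engineering | 5 ; Legal | 4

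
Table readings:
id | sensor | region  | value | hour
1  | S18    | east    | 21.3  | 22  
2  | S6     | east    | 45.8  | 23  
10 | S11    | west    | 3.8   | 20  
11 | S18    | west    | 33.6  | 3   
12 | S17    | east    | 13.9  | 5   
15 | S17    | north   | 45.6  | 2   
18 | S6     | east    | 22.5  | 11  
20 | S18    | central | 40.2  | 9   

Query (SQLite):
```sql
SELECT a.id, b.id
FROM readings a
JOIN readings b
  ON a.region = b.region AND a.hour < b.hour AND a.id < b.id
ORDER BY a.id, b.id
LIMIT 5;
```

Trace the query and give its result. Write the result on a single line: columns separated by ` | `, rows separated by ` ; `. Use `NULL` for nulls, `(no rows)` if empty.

1 | 2 ; 12 | 18

Pairs (a,b) with same region, a.hour < b.hour, a.id < b.id.
region groups: central:{20} east:{1,2,12,18} north:{15} west:{10,11}
Ordered by (a.id, b.id); first 5.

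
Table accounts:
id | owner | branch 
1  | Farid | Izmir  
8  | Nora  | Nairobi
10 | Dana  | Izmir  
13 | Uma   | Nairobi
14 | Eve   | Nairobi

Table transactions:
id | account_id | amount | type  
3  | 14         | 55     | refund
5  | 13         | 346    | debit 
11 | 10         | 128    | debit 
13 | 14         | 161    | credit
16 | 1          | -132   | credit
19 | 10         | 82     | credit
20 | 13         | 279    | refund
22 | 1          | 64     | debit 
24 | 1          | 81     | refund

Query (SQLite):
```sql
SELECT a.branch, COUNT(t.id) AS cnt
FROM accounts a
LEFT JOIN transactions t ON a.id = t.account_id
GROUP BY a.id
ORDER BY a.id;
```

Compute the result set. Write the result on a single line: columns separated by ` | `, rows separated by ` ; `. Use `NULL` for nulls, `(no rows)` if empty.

Izmir | 3 ; Nairobi | 0 ; Izmir | 2 ; Nairobi | 2 ; Nairobi | 2

LEFT JOIN keeps every accounts row; unmatched ones get NULL for transactions columns.
Group by accounts.id and compute COUNT(t.id). COUNT(col) of an all-NULL group is 0.
  1: ids {16, 22, 24} → COUNT(t.id)=3
  8: ids {—} → COUNT(t.id)=0
  10: ids {11, 19} → COUNT(t.id)=2
  13: ids {5, 20} → COUNT(t.id)=2
  14: ids {3, 13} → COUNT(t.id)=2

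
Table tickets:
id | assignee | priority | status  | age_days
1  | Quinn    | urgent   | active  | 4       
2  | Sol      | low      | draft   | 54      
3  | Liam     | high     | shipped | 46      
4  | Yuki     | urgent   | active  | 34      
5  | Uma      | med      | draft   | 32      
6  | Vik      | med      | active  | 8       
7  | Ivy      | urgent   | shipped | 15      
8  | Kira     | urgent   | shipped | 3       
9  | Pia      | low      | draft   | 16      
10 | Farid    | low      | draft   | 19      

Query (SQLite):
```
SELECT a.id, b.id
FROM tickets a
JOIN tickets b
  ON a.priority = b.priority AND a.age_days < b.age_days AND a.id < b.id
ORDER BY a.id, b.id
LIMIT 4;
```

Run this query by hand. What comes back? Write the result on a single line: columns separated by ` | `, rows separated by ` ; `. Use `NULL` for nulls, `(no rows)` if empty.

1 | 4 ; 1 | 7 ; 9 | 10

Pairs (a,b) with same priority, a.age_days < b.age_days, a.id < b.id.
priority groups: high:{3} low:{2,9,10} med:{5,6} urgent:{1,4,7,8}
Ordered by (a.id, b.id); first 4.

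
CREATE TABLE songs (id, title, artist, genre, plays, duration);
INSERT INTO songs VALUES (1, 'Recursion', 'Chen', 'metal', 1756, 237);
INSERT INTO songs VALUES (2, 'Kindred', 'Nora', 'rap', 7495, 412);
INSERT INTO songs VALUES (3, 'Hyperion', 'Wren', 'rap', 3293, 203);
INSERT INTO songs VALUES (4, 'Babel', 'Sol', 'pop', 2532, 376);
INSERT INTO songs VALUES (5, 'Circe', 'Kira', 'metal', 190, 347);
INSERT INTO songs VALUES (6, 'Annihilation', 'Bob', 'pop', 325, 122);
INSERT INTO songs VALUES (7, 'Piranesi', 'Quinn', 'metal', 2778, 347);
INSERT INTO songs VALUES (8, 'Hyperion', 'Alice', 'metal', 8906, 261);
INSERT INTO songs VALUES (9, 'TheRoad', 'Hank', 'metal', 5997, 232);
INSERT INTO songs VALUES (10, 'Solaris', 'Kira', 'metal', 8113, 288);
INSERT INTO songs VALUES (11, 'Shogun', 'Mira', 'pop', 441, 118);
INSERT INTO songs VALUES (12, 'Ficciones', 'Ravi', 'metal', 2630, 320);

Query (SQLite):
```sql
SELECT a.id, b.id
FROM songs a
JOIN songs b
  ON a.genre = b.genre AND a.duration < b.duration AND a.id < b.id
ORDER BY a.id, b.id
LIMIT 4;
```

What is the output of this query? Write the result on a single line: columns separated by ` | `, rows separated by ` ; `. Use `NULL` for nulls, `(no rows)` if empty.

1 | 5 ; 1 | 7 ; 1 | 8 ; 1 | 10

Pairs (a,b) with same genre, a.duration < b.duration, a.id < b.id.
genre groups: metal:{1,5,7,8,9,10,12} pop:{4,6,11} rap:{2,3}
Ordered by (a.id, b.id); first 4.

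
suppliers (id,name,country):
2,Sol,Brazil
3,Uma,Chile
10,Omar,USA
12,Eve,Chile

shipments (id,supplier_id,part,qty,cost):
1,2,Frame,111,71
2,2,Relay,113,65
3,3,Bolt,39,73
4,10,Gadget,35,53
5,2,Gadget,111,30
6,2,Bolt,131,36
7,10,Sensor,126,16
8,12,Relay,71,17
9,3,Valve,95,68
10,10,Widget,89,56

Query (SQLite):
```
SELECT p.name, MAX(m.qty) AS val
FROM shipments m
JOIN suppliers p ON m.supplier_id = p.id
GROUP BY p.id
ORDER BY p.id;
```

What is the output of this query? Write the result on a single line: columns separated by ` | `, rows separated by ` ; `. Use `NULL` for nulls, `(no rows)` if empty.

Sol | 131 ; Uma | 95 ; Omar | 126 ; Eve | 71

Join each shipments row to its suppliers via supplier_id.
Group joined rows by suppliers.id; compute MAX(m.qty) per group.
  2: ids {1, 2, 5, 6} → MAX(m.qty)=131
  3: ids {3, 9} → MAX(m.qty)=95
  10: ids {4, 7, 10} → MAX(m.qty)=126
  12: ids {8} → MAX(m.qty)=71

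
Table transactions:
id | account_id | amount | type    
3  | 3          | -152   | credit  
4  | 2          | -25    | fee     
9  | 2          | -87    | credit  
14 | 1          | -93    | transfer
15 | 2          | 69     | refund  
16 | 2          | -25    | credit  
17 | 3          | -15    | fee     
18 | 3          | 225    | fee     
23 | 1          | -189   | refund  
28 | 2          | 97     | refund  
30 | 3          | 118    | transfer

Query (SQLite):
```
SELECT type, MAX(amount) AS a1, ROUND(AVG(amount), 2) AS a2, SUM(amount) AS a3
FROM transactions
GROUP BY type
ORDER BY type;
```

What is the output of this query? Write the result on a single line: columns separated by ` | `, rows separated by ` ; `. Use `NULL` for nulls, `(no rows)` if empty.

credit | -25 | -88 | -264 ; fee | 225 | 61.67 | 185 ; refund | 97 | -7.67 | -23 ; transfer | 118 | 12.5 | 25

Group transactions by type.
Per group compute: MAX(amount), ROUND(AVG(amount), 2), SUM(amount).
  credit: ids {3, 9, 16} → MAX(amount)=-25, ROUND(AVG(amount), 2)=-88, SUM(amount)=-264
  fee: ids {4, 17, 18} → MAX(amount)=225, ROUND(AVG(amount), 2)=61.67, SUM(amount)=185
  refund: ids {15, 23, 28} → MAX(amount)=97, ROUND(AVG(amount), 2)=-7.67, SUM(amount)=-23
  transfer: ids {14, 30} → MAX(amount)=118, ROUND(AVG(amount), 2)=12.5, SUM(amount)=25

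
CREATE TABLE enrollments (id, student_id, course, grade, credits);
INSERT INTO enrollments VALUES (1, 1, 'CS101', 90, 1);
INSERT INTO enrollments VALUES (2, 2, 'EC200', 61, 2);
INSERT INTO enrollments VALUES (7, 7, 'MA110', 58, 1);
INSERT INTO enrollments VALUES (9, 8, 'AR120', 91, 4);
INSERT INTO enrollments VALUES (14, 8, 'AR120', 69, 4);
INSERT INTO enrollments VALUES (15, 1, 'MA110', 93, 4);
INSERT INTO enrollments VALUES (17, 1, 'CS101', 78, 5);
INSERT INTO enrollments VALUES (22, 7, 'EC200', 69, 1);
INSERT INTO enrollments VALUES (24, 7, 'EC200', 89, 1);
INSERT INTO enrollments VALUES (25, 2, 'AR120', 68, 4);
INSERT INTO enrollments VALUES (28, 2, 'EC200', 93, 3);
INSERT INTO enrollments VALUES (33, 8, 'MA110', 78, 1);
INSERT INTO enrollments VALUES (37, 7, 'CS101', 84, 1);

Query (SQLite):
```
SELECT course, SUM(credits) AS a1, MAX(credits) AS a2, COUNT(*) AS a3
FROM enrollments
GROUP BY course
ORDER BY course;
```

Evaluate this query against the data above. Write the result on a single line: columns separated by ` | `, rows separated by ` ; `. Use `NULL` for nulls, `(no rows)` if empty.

Group enrollments by course.
Per group compute: SUM(credits), MAX(credits), COUNT(*).
  AR120: ids {9, 14, 25} → SUM(credits)=12, MAX(credits)=4, COUNT(*)=3
  CS101: ids {1, 17, 37} → SUM(credits)=7, MAX(credits)=5, COUNT(*)=3
  EC200: ids {2, 22, 24, 28} → SUM(credits)=7, MAX(credits)=3, COUNT(*)=4
  MA110: ids {7, 15, 33} → SUM(credits)=6, MAX(credits)=4, COUNT(*)=3

AR120 | 12 | 4 | 3 ; CS101 | 7 | 5 | 3 ; EC200 | 7 | 3 | 4 ; MA110 | 6 | 4 | 3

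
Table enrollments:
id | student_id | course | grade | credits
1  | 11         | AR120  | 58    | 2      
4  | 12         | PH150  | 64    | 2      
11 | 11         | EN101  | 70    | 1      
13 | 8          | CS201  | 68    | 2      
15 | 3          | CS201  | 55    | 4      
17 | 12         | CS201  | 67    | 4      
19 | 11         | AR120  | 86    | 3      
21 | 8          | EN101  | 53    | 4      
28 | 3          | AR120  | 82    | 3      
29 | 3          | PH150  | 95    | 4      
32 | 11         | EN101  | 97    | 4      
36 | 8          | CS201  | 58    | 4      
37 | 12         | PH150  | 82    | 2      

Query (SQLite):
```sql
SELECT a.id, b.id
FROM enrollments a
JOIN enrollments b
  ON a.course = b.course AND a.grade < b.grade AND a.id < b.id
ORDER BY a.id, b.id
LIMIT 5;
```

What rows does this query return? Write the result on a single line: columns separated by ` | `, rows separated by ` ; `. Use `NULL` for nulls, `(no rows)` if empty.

Pairs (a,b) with same course, a.grade < b.grade, a.id < b.id.
course groups: AR120:{1,19,28} CS201:{13,15,17,36} EN101:{11,21,32} PH150:{4,29,37}
Ordered by (a.id, b.id); first 5.

1 | 19 ; 1 | 28 ; 4 | 29 ; 4 | 37 ; 11 | 32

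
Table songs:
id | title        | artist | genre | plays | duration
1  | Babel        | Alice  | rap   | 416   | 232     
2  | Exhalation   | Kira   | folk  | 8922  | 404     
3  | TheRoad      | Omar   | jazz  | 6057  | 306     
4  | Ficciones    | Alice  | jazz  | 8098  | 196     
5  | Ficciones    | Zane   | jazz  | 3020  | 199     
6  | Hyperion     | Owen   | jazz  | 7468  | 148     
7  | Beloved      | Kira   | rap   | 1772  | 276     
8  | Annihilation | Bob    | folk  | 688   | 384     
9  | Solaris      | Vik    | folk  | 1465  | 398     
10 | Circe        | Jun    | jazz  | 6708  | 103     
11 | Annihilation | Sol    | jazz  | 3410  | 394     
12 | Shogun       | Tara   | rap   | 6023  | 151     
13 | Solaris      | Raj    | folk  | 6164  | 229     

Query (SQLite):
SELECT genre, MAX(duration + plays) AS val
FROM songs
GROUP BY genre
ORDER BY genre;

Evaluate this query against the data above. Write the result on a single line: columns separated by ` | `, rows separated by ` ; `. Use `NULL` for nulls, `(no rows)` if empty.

folk | 9326 ; jazz | 8294 ; rap | 6174

For each row compute duration + plays.
Group by genre; take MAX of the expression per group.
  folk: ids {2, 8, 9, 13} → MAX(duration + plays)=9326
  jazz: ids {3, 4, 5, 6, 10, 11} → MAX(duration + plays)=8294
  rap: ids {1, 7, 12} → MAX(duration + plays)=6174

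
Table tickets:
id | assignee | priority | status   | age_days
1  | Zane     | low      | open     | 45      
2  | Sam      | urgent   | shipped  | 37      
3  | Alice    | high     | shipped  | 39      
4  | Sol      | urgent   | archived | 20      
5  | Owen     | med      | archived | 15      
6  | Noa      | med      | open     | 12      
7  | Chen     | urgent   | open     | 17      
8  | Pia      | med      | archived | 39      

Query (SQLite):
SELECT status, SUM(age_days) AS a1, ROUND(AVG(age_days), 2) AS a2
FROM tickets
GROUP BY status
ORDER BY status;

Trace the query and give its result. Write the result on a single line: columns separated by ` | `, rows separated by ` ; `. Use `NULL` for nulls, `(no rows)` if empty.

Group tickets by status.
Per group compute: SUM(age_days), ROUND(AVG(age_days), 2).
  archived: ids {4, 5, 8} → SUM(age_days)=74, ROUND(AVG(age_days), 2)=24.67
  open: ids {1, 6, 7} → SUM(age_days)=74, ROUND(AVG(age_days), 2)=24.67
  shipped: ids {2, 3} → SUM(age_days)=76, ROUND(AVG(age_days), 2)=38

archived | 74 | 24.67 ; open | 74 | 24.67 ; shipped | 76 | 38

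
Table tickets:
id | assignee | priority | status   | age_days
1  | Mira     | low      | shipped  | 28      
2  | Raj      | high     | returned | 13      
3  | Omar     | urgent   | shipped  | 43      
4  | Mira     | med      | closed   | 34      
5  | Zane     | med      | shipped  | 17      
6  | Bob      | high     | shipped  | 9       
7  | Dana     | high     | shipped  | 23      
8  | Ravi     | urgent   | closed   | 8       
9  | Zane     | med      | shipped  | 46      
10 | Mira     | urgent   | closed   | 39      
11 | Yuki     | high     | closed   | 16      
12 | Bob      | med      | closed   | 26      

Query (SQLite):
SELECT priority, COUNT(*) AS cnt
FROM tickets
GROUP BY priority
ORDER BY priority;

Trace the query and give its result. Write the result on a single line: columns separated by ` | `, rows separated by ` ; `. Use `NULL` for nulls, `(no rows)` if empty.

high | 4 ; low | 1 ; med | 4 ; urgent | 3

Partition tickets by priority; compute COUNT(*) within each group.
  high: ids {2, 6, 7, 11} → COUNT(*)=4
  low: ids {1} → COUNT(*)=1
  med: ids {4, 5, 9, 12} → COUNT(*)=4
  urgent: ids {3, 8, 10} → COUNT(*)=3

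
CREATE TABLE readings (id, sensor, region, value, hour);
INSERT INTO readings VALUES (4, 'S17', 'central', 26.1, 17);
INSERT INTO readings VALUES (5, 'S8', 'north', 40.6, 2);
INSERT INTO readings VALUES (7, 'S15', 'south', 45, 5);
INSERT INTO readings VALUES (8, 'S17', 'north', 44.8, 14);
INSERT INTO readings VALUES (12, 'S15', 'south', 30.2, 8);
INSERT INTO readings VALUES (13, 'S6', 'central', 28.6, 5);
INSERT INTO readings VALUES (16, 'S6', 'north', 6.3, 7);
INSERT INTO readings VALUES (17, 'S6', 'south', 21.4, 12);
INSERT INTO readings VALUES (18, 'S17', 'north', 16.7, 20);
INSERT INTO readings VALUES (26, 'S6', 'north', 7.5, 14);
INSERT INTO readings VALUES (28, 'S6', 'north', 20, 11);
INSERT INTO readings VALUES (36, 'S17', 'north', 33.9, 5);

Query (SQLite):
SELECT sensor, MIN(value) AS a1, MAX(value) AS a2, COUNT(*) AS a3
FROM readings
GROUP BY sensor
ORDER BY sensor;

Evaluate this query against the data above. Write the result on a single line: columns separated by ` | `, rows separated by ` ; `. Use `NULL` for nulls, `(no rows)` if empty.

Group readings by sensor.
Per group compute: MIN(value), MAX(value), COUNT(*).
  S15: ids {7, 12} → MIN(value)=30.2, MAX(value)=45, COUNT(*)=2
  S17: ids {4, 8, 18, 36} → MIN(value)=16.7, MAX(value)=44.8, COUNT(*)=4
  S6: ids {13, 16, 17, 26, 28} → MIN(value)=6.3, MAX(value)=28.6, COUNT(*)=5
  S8: ids {5} → MIN(value)=40.6, MAX(value)=40.6, COUNT(*)=1

S15 | 30.2 | 45 | 2 ; S17 | 16.7 | 44.8 | 4 ; S6 | 6.3 | 28.6 | 5 ; S8 | 40.6 | 40.6 | 1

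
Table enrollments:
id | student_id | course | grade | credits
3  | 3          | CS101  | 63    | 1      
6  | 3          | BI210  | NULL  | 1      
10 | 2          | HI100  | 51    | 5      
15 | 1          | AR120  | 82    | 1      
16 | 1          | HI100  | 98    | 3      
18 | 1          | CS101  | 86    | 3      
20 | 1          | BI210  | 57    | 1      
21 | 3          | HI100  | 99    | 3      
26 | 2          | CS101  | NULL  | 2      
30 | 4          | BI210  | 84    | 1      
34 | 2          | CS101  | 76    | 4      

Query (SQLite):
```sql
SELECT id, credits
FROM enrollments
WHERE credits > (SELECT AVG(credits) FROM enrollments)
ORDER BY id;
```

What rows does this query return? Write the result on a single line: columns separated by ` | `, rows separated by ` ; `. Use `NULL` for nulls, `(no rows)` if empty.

10 | 5 ; 16 | 3 ; 18 | 3 ; 21 | 3 ; 34 | 4

Scalar subquery: AVG(credits) over all enrollments rows = 2.272727 (≈; comparison uses full precision).
Keep rows where credits > that value.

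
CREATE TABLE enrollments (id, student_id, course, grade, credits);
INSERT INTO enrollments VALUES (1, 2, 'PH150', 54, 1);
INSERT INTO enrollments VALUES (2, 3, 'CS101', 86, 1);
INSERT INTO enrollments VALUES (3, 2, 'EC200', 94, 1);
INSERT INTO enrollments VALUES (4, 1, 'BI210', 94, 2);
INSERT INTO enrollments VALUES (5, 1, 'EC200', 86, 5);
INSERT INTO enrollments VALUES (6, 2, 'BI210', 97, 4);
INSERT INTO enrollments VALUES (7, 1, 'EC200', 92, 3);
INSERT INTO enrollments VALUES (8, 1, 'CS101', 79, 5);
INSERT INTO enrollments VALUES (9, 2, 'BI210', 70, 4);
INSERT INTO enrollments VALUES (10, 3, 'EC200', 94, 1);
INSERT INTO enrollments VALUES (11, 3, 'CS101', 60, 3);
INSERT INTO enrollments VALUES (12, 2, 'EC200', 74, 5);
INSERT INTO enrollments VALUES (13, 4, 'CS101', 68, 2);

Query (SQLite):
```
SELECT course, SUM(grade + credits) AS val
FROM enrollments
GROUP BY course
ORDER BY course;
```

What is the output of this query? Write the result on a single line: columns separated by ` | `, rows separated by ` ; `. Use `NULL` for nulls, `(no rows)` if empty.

BI210 | 271 ; CS101 | 304 ; EC200 | 455 ; PH150 | 55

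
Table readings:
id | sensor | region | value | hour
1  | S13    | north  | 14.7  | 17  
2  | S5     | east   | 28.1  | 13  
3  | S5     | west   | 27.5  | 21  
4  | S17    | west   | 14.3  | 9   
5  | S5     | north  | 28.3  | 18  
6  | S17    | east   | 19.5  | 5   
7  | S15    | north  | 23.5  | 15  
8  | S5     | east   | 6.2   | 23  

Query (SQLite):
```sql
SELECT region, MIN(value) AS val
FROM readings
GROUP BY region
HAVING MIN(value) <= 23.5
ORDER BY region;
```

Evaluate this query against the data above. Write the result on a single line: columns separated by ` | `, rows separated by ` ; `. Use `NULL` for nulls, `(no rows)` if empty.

east | 6.2 ; north | 14.7 ; west | 14.3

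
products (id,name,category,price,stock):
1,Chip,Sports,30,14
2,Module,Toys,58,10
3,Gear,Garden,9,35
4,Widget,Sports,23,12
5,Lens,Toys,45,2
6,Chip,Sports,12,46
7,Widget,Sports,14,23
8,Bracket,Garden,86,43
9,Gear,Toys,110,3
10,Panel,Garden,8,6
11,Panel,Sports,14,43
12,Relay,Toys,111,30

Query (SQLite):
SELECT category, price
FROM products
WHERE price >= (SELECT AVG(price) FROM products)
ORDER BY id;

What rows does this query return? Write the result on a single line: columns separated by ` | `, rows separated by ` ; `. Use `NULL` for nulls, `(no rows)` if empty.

Scalar subquery: AVG(price) over all products rows = 43.333333 (≈; comparison uses full precision).
Keep rows where price >= that value.

Toys | 58 ; Toys | 45 ; Garden | 86 ; Toys | 110 ; Toys | 111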